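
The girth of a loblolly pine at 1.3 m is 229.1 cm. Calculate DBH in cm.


Formula: DBH = C / pi
DBH = 229.1 / pi
pi = 3.14159...
DBH = 72.9 cm

72.9


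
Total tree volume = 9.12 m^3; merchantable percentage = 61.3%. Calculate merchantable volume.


Formula: MV = V_total * (merchantable_pct / 100)
Merchantable fraction = 61.3% / 100 = 0.613
MV = 9.12 m^3 * 0.613 = 5.591 m^3

5.591


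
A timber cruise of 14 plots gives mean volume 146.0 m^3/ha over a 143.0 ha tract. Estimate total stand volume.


Formula: Total Volume = Mean Volume per ha * Total Area
Total Volume = 146.0 m^3/ha * 143.0 ha
Total Volume = 20878 m^3

20878


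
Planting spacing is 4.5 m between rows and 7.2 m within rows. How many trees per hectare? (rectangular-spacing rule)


Formula: TPH = 10000 m^2/ha / (spacing_x * spacing_y)
Area per tree = 4.5 m * 7.2 m = 32.4 m^2
TPH = 10000 / 32.4 = 309 trees/ha

309


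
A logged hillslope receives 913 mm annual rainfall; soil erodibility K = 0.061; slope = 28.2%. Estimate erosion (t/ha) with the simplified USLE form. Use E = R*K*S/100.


Formula: E = R * K * S / 100  (simplified USLE)
R * K = 913 * 0.061 = 55.693
E = 55.693 * 28.2 / 100 = 15.71 t/ha

15.71


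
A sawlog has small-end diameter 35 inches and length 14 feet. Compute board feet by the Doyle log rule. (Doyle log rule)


Doyle: BF = (D - 4)^2 * L / 16
Adjusted diameter = 35 - 4 = 31 in
(D-4)^2 = 31^2 = 961
BF = 961 * 14 / 16 = 841 BF

841


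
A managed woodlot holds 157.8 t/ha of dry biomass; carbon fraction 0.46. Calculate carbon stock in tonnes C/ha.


Formula: Carbon Stock = Biomass * Carbon Fraction
C = 157.8 t/ha * 0.46
C = 72.6 t C/ha

72.6


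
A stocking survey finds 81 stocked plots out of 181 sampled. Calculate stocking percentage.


Formula: Stocking % = stocked plots / total plots * 100
Stocking = 81 / 181 * 100
Stocking = 0.4475 * 100 = 44.8%

44.8


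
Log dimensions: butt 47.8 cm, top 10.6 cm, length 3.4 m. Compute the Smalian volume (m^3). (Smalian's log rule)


Smalian: V = (A1 + A2)/2 * L,  A = pi*(D/200)^2
A1 = pi*(47.8/200)^2 = 0.179451 m^2
A2 = pi*(10.6/200)^2 = 0.008825 m^2
V = (0.179451+0.008825)/2*3.4 = 0.3201 m^3

0.3201


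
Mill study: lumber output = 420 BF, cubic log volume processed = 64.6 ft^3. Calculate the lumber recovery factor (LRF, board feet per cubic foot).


Formula: LRF = Lumber Output (BF) / Log Input (ft^3)
LRF = 420 BF / 64.6 ft^3
LRF = 6.5 BF/ft^3

6.5


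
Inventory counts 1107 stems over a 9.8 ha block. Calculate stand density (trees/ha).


Formula: Stand Density = N_trees / Area_ha
Density = 1107 trees / 9.8 ha
Density = 113 trees/ha

113


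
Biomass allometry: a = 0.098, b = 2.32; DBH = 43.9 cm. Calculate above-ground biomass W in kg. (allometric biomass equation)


Formula: W = a * DBH^b  (allometric power law)
DBH^b = 43.9^2.32 = 6464.2432
W = 0.098 * 6464.2432 = 633.5 kg

633.5


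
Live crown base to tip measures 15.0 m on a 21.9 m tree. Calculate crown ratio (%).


Formula: Crown Ratio = (Crown Length / Total Height) * 100
CR = (15.0 m / 21.9 m) * 100
CR = 0.6849 * 100 = 68.5%

68.5


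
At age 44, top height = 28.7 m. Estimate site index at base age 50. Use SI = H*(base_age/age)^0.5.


Formula: SI = H_dom * (base_age / age)^0.5
Age ratio = 50 / 44 = 1.13636
sqrt(age_ratio) = 1.066
SI = 28.7 * 1.066 = 30.6 m

30.6


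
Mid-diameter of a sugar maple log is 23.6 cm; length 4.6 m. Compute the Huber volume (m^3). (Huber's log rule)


Huber: V = Am * L,  Am = pi*(Dm/200)^2
Am = pi*(23.6/200)^2 = 0.043744 m^2
V = 0.043744*4.6 = 0.2012 m^3

0.2012


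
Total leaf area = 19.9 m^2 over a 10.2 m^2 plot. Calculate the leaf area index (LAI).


Formula: LAI = total leaf area / ground area  (dimensionless)
LAI = 19.9 m^2 / 10.2 m^2
LAI = 1.95

1.95


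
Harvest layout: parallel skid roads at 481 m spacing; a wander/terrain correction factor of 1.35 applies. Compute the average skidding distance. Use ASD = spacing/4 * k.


Formula: ASD = (spacing / 4) * correction
Uncorrected distance = spacing / 4 = 481 / 4 = 120.25 m
ASD = 120.25 * 1.35 = 162 m

162


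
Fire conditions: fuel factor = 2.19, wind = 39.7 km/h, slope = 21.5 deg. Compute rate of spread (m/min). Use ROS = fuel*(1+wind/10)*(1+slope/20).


Formula: ROS = fuel * (1 + wind/10) * (1 + slope/20)
Wind factor = 1 + 39.7/10 = 4.97
Slope factor = 1 + 21.5/20 = 2.075
ROS = 2.19 * 4.97 * 2.075 = 22.58 m/min

22.58


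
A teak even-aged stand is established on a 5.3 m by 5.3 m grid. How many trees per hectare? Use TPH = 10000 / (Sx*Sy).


Formula: TPH = 10000 m^2/ha / (spacing_x * spacing_y)
Area per tree = 5.3 m * 5.3 m = 28.09 m^2
TPH = 10000 / 28.09 = 356 trees/ha

356


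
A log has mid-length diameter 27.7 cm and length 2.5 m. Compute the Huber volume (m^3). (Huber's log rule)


Huber: V = Am * L,  Am = pi*(Dm/200)^2
Am = pi*(27.7/200)^2 = 0.060263 m^2
V = 0.060263*2.5 = 0.1507 m^3

0.1507


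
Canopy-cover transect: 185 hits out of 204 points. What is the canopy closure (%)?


Formula: Canopy closure = covered points / total points * 100
Closure = 185 / 204 * 100
Closure = 0.9069 * 100 = 90.7%

90.7


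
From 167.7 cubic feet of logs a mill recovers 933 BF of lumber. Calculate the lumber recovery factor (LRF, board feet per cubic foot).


Formula: LRF = Lumber Output (BF) / Log Input (ft^3)
LRF = 933 BF / 167.7 ft^3
LRF = 5.56 BF/ft^3

5.56


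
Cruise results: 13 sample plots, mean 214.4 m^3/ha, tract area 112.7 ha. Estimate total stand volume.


Formula: Total Volume = Mean Volume per ha * Total Area
Total Volume = 214.4 m^3/ha * 112.7 ha
Total Volume = 24163 m^3

24163


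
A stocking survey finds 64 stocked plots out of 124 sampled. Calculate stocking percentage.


Formula: Stocking % = stocked plots / total plots * 100
Stocking = 64 / 124 * 100
Stocking = 0.5161 * 100 = 51.6%

51.6


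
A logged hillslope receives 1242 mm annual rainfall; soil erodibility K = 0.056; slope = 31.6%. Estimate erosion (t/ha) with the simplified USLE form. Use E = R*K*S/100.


Formula: E = R * K * S / 100  (simplified USLE)
R * K = 1242 * 0.056 = 69.552
E = 69.552 * 31.6 / 100 = 21.98 t/ha

21.98


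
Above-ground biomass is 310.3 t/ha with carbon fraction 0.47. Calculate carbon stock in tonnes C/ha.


Formula: Carbon Stock = Biomass * Carbon Fraction
C = 310.3 t/ha * 0.47
C = 145.8 t C/ha

145.8


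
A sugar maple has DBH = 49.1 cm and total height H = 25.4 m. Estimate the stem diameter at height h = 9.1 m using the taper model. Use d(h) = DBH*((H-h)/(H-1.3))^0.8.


Taper: d(h) = DBH * ((H - h) / (H - 1.3))^0.8
Numerator = H - h = 25.4 - 9.1 = 16.3 m
Denominator = H - 1.3 = 25.4 - 1.3 = 24.1 m
Ratio = 16.3 / 24.1 = 0.67635
d = 49.1 * 0.67635^0.8 = 35.9 cm

35.9


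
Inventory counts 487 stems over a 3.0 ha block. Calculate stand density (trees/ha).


Formula: Stand Density = N_trees / Area_ha
Density = 487 trees / 3.0 ha
Density = 162 trees/ha

162


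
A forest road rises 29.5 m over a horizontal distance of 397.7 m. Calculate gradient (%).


Formula: Gradient = rise / run * 100
Gradient = 29.5 / 397.7 * 100 = 7.4%

7.4


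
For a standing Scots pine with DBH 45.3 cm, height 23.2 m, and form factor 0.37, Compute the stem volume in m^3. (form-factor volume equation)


Formula: V = pi * (DBH/200)^2 * H * ff
Radius = DBH/200 = 45.3/200 = 0.2265 m
Radius^2 = 0.2265^2 = 0.05130225 m^2
V = pi * 0.05130225 * 23.2 * 0.37
V = 1.383 m^3

1.383


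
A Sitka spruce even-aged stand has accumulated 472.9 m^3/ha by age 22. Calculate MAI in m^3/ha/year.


Formula: MAI = Total Volume / Stand Age
MAI = 472.9 m^3/ha / 22 years
MAI = 21.5 m^3/ha/year

21.5


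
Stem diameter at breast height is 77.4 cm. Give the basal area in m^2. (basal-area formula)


Formula: BA = pi * (DBH/2)^2 / 10000  (cm^2 to m^2)
Radius = DBH/2 = 77.4/2 = 38.7 cm
BA = pi * 38.7^2 / 10000
   = 4705.1319 cm^2 / 10000
   = 0.4705 m^2

0.4705


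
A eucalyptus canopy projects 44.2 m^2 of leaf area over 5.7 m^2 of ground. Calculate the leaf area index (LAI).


Formula: LAI = total leaf area / ground area  (dimensionless)
LAI = 44.2 m^2 / 5.7 m^2
LAI = 7.75

7.75


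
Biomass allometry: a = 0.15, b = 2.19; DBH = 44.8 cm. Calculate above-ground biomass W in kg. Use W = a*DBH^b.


Formula: W = a * DBH^b  (allometric power law)
DBH^b = 44.8^2.19 = 4133.3183
W = 0.15 * 4133.3183 = 620.0 kg

620.0


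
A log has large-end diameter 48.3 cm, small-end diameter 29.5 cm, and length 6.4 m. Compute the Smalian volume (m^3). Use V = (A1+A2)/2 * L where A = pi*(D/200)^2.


Smalian: V = (A1 + A2)/2 * L,  A = pi*(D/200)^2
A1 = pi*(48.3/200)^2 = 0.183225 m^2
A2 = pi*(29.5/200)^2 = 0.068349 m^2
V = (0.183225+0.068349)/2*6.4 = 0.805 m^3

0.805


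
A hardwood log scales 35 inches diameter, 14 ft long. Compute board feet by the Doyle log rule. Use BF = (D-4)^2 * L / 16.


Doyle: BF = (D - 4)^2 * L / 16
Adjusted diameter = 35 - 4 = 31 in
(D-4)^2 = 31^2 = 961
BF = 961 * 14 / 16 = 841 BF

841


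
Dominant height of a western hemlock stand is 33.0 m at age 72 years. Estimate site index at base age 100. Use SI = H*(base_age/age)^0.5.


Formula: SI = H_dom * (base_age / age)^0.5
Age ratio = 100 / 72 = 1.38889
sqrt(age_ratio) = 1.17851
SI = 33.0 * 1.17851 = 38.9 m

38.9


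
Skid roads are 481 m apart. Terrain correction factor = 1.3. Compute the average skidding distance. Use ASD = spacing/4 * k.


Formula: ASD = (spacing / 4) * correction
Uncorrected distance = spacing / 4 = 481 / 4 = 120.25 m
ASD = 120.25 * 1.3 = 156 m

156


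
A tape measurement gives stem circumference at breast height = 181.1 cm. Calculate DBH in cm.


Formula: DBH = C / pi
DBH = 181.1 / pi
pi = 3.14159...
DBH = 57.6 cm

57.6


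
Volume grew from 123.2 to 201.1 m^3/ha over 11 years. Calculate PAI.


Formula: PAI = (V_T2 - V_T1) / (T2 - T1)
Volume increment = 201.1 - 123.2 = 77.9 m^3/ha
PAI = 77.9 / 11 = 7.08 m^3/ha/year

7.08


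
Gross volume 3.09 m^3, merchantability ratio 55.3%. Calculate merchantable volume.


Formula: MV = V_total * (merchantable_pct / 100)
Merchantable fraction = 55.3% / 100 = 0.553
MV = 3.09 m^3 * 0.553 = 1.709 m^3

1.709


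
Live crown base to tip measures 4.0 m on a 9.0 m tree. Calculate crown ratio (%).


Formula: Crown Ratio = (Crown Length / Total Height) * 100
CR = (4.0 m / 9.0 m) * 100
CR = 0.4444 * 100 = 44.4%

44.4


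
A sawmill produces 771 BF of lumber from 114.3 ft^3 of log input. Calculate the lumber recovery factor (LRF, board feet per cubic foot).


Formula: LRF = Lumber Output (BF) / Log Input (ft^3)
LRF = 771 BF / 114.3 ft^3
LRF = 6.75 BF/ft^3

6.75


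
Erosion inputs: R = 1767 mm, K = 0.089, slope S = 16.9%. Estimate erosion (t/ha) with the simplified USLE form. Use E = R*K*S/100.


Formula: E = R * K * S / 100  (simplified USLE)
R * K = 1767 * 0.089 = 157.263
E = 157.263 * 16.9 / 100 = 26.58 t/ha

26.58


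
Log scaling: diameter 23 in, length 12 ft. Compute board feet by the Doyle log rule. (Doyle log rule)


Doyle: BF = (D - 4)^2 * L / 16
Adjusted diameter = 23 - 4 = 19 in
(D-4)^2 = 19^2 = 361
BF = 361 * 12 / 16 = 271 BF

271


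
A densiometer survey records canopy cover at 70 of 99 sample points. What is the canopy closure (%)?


Formula: Canopy closure = covered points / total points * 100
Closure = 70 / 99 * 100
Closure = 0.7071 * 100 = 70.7%

70.7


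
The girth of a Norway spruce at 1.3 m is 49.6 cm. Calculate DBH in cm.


Formula: DBH = C / pi
DBH = 49.6 / pi
pi = 3.14159...
DBH = 15.8 cm

15.8


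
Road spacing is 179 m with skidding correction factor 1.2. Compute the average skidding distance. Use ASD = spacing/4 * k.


Formula: ASD = (spacing / 4) * correction
Uncorrected distance = spacing / 4 = 179 / 4 = 44.75 m
ASD = 44.75 * 1.2 = 54 m

54


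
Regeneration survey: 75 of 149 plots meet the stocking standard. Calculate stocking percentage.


Formula: Stocking % = stocked plots / total plots * 100
Stocking = 75 / 149 * 100
Stocking = 0.5034 * 100 = 50.3%

50.3


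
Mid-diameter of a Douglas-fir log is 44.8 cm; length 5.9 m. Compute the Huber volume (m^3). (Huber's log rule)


Huber: V = Am * L,  Am = pi*(Dm/200)^2
Am = pi*(44.8/200)^2 = 0.157633 m^2
V = 0.157633*5.9 = 0.93 m^3

0.93


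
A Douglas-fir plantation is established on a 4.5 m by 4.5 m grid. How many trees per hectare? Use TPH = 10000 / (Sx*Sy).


Formula: TPH = 10000 m^2/ha / (spacing_x * spacing_y)
Area per tree = 4.5 m * 4.5 m = 20.25 m^2
TPH = 10000 / 20.25 = 494 trees/ha

494


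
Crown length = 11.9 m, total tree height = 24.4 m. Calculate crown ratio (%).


Formula: Crown Ratio = (Crown Length / Total Height) * 100
CR = (11.9 m / 24.4 m) * 100
CR = 0.4877 * 100 = 48.8%

48.8


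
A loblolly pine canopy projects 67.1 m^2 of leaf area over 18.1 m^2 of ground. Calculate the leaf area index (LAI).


Formula: LAI = total leaf area / ground area  (dimensionless)
LAI = 67.1 m^2 / 18.1 m^2
LAI = 3.71

3.71


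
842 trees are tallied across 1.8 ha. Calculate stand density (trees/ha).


Formula: Stand Density = N_trees / Area_ha
Density = 842 trees / 1.8 ha
Density = 468 trees/ha

468


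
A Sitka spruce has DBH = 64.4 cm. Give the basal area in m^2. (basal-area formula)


Formula: BA = pi * (DBH/2)^2 / 10000  (cm^2 to m^2)
Radius = DBH/2 = 64.4/2 = 32.2 cm
BA = pi * 32.2^2 / 10000
   = 3257.3289 cm^2 / 10000
   = 0.3257 m^2

0.3257


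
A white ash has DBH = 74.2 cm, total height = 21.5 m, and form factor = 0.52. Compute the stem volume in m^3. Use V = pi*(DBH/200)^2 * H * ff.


Formula: V = pi * (DBH/200)^2 * H * ff
Radius = DBH/200 = 74.2/200 = 0.371 m
Radius^2 = 0.371^2 = 0.137641 m^2
V = pi * 0.137641 * 21.5 * 0.52
V = 4.834 m^3

4.834


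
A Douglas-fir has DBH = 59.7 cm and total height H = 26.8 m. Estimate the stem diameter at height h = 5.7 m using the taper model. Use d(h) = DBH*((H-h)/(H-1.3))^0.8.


Taper: d(h) = DBH * ((H - h) / (H - 1.3))^0.8
Numerator = H - h = 26.8 - 5.7 = 21.1 m
Denominator = H - 1.3 = 26.8 - 1.3 = 25.5 m
Ratio = 21.1 / 25.5 = 0.82745
d = 59.7 * 0.82745^0.8 = 51.3 cm

51.3


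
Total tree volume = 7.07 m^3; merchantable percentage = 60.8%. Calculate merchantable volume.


Formula: MV = V_total * (merchantable_pct / 100)
Merchantable fraction = 60.8% / 100 = 0.608
MV = 7.07 m^3 * 0.608 = 4.299 m^3

4.299


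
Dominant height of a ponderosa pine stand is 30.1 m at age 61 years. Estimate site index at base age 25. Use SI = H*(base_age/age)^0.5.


Formula: SI = H_dom * (base_age / age)^0.5
Age ratio = 25 / 61 = 0.40984
sqrt(age_ratio) = 0.64018
SI = 30.1 * 0.64018 = 19.3 m

19.3


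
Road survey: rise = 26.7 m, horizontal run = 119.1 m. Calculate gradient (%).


Formula: Gradient = rise / run * 100
Gradient = 26.7 / 119.1 * 100 = 22.4%

22.4


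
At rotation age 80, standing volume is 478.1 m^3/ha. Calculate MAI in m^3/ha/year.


Formula: MAI = Total Volume / Stand Age
MAI = 478.1 m^3/ha / 80 years
MAI = 5.98 m^3/ha/year

5.98


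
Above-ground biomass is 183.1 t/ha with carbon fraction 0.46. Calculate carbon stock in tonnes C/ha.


Formula: Carbon Stock = Biomass * Carbon Fraction
C = 183.1 t/ha * 0.46
C = 84.2 t C/ha

84.2


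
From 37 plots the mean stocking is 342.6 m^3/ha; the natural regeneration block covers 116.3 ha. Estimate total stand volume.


Formula: Total Volume = Mean Volume per ha * Total Area
Total Volume = 342.6 m^3/ha * 116.3 ha
Total Volume = 39844 m^3

39844


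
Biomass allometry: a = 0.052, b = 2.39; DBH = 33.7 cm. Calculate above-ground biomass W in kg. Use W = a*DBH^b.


Formula: W = a * DBH^b  (allometric power law)
DBH^b = 33.7^2.39 = 4477.4986
W = 0.052 * 4477.4986 = 232.8 kg

232.8


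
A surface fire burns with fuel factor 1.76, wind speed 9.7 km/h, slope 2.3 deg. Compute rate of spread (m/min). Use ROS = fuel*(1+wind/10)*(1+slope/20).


Formula: ROS = fuel * (1 + wind/10) * (1 + slope/20)
Wind factor = 1 + 9.7/10 = 1.97
Slope factor = 1 + 2.3/20 = 1.115
ROS = 1.76 * 1.97 * 1.115 = 3.87 m/min

3.87


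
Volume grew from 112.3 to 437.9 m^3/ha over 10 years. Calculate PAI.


Formula: PAI = (V_T2 - V_T1) / (T2 - T1)
Volume increment = 437.9 - 112.3 = 325.6 m^3/ha
PAI = 325.6 / 10 = 32.56 m^3/ha/year

32.56


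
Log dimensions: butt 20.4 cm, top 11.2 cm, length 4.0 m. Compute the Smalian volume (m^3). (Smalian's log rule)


Smalian: V = (A1 + A2)/2 * L,  A = pi*(D/200)^2
A1 = pi*(20.4/200)^2 = 0.032685 m^2
A2 = pi*(11.2/200)^2 = 0.009852 m^2
V = (0.032685+0.009852)/2*4.0 = 0.0851 m^3

0.0851


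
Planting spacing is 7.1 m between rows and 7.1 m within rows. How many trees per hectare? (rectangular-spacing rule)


Formula: TPH = 10000 m^2/ha / (spacing_x * spacing_y)
Area per tree = 7.1 m * 7.1 m = 50.41 m^2
TPH = 10000 / 50.41 = 198 trees/ha

198


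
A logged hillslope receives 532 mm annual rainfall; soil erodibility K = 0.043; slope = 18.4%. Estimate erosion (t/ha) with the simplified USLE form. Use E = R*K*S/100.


Formula: E = R * K * S / 100  (simplified USLE)
R * K = 532 * 0.043 = 22.876
E = 22.876 * 18.4 / 100 = 4.21 t/ha

4.21


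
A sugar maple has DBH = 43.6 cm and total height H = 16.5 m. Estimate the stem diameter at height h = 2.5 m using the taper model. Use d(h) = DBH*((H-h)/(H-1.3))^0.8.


Taper: d(h) = DBH * ((H - h) / (H - 1.3))^0.8
Numerator = H - h = 16.5 - 2.5 = 14.0 m
Denominator = H - 1.3 = 16.5 - 1.3 = 15.2 m
Ratio = 14.0 / 15.2 = 0.92105
d = 43.6 * 0.92105^0.8 = 40.8 cm

40.8


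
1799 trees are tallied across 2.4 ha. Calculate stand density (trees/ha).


Formula: Stand Density = N_trees / Area_ha
Density = 1799 trees / 2.4 ha
Density = 750 trees/ha

750


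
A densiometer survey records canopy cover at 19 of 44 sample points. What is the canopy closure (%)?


Formula: Canopy closure = covered points / total points * 100
Closure = 19 / 44 * 100
Closure = 0.4318 * 100 = 43.2%

43.2


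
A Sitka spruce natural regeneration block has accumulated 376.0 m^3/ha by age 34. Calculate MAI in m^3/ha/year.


Formula: MAI = Total Volume / Stand Age
MAI = 376.0 m^3/ha / 34 years
MAI = 11.06 m^3/ha/year

11.06


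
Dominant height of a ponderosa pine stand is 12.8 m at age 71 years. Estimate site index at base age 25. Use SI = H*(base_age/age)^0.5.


Formula: SI = H_dom * (base_age / age)^0.5
Age ratio = 25 / 71 = 0.35211
sqrt(age_ratio) = 0.59339
SI = 12.8 * 0.59339 = 7.6 m

7.6


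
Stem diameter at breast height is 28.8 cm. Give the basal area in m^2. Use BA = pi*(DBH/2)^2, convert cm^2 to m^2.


Formula: BA = pi * (DBH/2)^2 / 10000  (cm^2 to m^2)
Radius = DBH/2 = 28.8/2 = 14.4 cm
BA = pi * 14.4^2 / 10000
   = 651.4407 cm^2 / 10000
   = 0.0651 m^2

0.0651


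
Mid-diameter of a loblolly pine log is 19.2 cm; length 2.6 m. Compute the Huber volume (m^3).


Huber: V = Am * L,  Am = pi*(Dm/200)^2
Am = pi*(19.2/200)^2 = 0.028953 m^2
V = 0.028953*2.6 = 0.0753 m^3

0.0753


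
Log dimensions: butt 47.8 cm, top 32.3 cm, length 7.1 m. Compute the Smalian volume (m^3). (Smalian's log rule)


Smalian: V = (A1 + A2)/2 * L,  A = pi*(D/200)^2
A1 = pi*(47.8/200)^2 = 0.179451 m^2
A2 = pi*(32.3/200)^2 = 0.08194 m^2
V = (0.179451+0.08194)/2*7.1 = 0.9279 m^3

0.9279


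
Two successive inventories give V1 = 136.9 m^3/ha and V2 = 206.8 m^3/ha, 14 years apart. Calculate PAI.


Formula: PAI = (V_T2 - V_T1) / (T2 - T1)
Volume increment = 206.8 - 136.9 = 69.9 m^3/ha
PAI = 69.9 / 14 = 4.99 m^3/ha/year

4.99


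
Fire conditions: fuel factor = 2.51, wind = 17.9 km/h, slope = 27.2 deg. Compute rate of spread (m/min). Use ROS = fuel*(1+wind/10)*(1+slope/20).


Formula: ROS = fuel * (1 + wind/10) * (1 + slope/20)
Wind factor = 1 + 17.9/10 = 2.79
Slope factor = 1 + 27.2/20 = 2.36
ROS = 2.51 * 2.79 * 2.36 = 16.53 m/min

16.53


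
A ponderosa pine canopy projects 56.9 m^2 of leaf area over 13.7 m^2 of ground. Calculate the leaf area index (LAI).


Formula: LAI = total leaf area / ground area  (dimensionless)
LAI = 56.9 m^2 / 13.7 m^2
LAI = 4.15

4.15


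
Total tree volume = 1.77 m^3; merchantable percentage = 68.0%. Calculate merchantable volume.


Formula: MV = V_total * (merchantable_pct / 100)
Merchantable fraction = 68.0% / 100 = 0.68
MV = 1.77 m^3 * 0.68 = 1.204 m^3

1.204


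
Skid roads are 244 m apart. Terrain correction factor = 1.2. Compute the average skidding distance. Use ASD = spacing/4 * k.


Formula: ASD = (spacing / 4) * correction
Uncorrected distance = spacing / 4 = 244 / 4 = 61 m
ASD = 61 * 1.2 = 73 m

73


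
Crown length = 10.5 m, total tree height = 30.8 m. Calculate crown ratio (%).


Formula: Crown Ratio = (Crown Length / Total Height) * 100
CR = (10.5 m / 30.8 m) * 100
CR = 0.3409 * 100 = 34.1%

34.1


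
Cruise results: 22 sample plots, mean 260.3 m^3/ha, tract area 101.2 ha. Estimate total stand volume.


Formula: Total Volume = Mean Volume per ha * Total Area
Total Volume = 260.3 m^3/ha * 101.2 ha
Total Volume = 26342 m^3

26342


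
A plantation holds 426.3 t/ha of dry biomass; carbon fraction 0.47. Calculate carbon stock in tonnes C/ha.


Formula: Carbon Stock = Biomass * Carbon Fraction
C = 426.3 t/ha * 0.47
C = 200.4 t C/ha

200.4


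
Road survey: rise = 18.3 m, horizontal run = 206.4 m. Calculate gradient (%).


Formula: Gradient = rise / run * 100
Gradient = 18.3 / 206.4 * 100 = 8.9%

8.9


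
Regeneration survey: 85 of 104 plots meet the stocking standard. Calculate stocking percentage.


Formula: Stocking % = stocked plots / total plots * 100
Stocking = 85 / 104 * 100
Stocking = 0.8173 * 100 = 81.7%

81.7


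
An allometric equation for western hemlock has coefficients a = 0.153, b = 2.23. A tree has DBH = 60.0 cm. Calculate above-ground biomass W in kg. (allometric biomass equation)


Formula: W = a * DBH^b  (allometric power law)
DBH^b = 60.0^2.23 = 9231.6066
W = 0.153 * 9231.6066 = 1412.4 kg

1412.4


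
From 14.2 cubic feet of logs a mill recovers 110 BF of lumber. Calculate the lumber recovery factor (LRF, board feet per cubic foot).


Formula: LRF = Lumber Output (BF) / Log Input (ft^3)
LRF = 110 BF / 14.2 ft^3
LRF = 7.75 BF/ft^3

7.75


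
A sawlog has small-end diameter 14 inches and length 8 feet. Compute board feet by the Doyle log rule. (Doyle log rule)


Doyle: BF = (D - 4)^2 * L / 16
Adjusted diameter = 14 - 4 = 10 in
(D-4)^2 = 10^2 = 100
BF = 100 * 8 / 16 = 50 BF

50


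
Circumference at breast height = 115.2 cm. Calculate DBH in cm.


Formula: DBH = C / pi
DBH = 115.2 / pi
pi = 3.14159...
DBH = 36.7 cm

36.7


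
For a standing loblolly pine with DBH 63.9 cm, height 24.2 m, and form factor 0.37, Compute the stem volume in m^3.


Formula: V = pi * (DBH/200)^2 * H * ff
Radius = DBH/200 = 63.9/200 = 0.3195 m
Radius^2 = 0.3195^2 = 0.10208025 m^2
V = pi * 0.10208025 * 24.2 * 0.37
V = 2.871 m^3

2.871


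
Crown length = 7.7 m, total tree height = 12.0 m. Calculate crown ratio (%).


Formula: Crown Ratio = (Crown Length / Total Height) * 100
CR = (7.7 m / 12.0 m) * 100
CR = 0.6417 * 100 = 64.2%

64.2


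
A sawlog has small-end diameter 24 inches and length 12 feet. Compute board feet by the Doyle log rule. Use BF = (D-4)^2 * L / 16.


Doyle: BF = (D - 4)^2 * L / 16
Adjusted diameter = 24 - 4 = 20 in
(D-4)^2 = 20^2 = 400
BF = 400 * 12 / 16 = 300 BF

300


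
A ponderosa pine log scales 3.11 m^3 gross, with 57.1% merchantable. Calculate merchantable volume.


Formula: MV = V_total * (merchantable_pct / 100)
Merchantable fraction = 57.1% / 100 = 0.571
MV = 3.11 m^3 * 0.571 = 1.776 m^3

1.776


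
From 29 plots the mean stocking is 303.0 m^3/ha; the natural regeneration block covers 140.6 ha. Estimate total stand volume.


Formula: Total Volume = Mean Volume per ha * Total Area
Total Volume = 303.0 m^3/ha * 140.6 ha
Total Volume = 42602 m^3

42602


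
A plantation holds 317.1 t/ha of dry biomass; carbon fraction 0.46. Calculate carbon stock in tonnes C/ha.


Formula: Carbon Stock = Biomass * Carbon Fraction
C = 317.1 t/ha * 0.46
C = 145.9 t C/ha

145.9


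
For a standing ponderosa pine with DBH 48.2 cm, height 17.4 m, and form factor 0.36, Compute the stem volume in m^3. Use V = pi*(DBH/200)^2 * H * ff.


Formula: V = pi * (DBH/200)^2 * H * ff
Radius = DBH/200 = 48.2/200 = 0.241 m
Radius^2 = 0.241^2 = 0.058081 m^2
V = pi * 0.058081 * 17.4 * 0.36
V = 1.143 m^3

1.143


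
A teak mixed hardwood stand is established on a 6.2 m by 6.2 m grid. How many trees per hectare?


Formula: TPH = 10000 m^2/ha / (spacing_x * spacing_y)
Area per tree = 6.2 m * 6.2 m = 38.44 m^2
TPH = 10000 / 38.44 = 260 trees/ha

260


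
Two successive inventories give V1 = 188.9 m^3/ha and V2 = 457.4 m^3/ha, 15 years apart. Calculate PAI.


Formula: PAI = (V_T2 - V_T1) / (T2 - T1)
Volume increment = 457.4 - 188.9 = 268.5 m^3/ha
PAI = 268.5 / 15 = 17.9 m^3/ha/year

17.9


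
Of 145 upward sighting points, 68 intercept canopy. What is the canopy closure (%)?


Formula: Canopy closure = covered points / total points * 100
Closure = 68 / 145 * 100
Closure = 0.469 * 100 = 46.9%

46.9


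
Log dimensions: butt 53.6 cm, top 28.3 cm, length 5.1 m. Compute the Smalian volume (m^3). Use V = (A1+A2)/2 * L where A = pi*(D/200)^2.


Smalian: V = (A1 + A2)/2 * L,  A = pi*(D/200)^2
A1 = pi*(53.6/200)^2 = 0.225642 m^2
A2 = pi*(28.3/200)^2 = 0.062902 m^2
V = (0.225642+0.062902)/2*5.1 = 0.7358 m^3

0.7358


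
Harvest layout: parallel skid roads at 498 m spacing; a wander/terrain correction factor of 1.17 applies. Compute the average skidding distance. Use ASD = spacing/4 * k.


Formula: ASD = (spacing / 4) * correction
Uncorrected distance = spacing / 4 = 498 / 4 = 124.5 m
ASD = 124.5 * 1.17 = 146 m

146


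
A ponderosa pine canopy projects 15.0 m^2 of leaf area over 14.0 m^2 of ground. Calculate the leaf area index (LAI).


Formula: LAI = total leaf area / ground area  (dimensionless)
LAI = 15.0 m^2 / 14.0 m^2
LAI = 1.07

1.07


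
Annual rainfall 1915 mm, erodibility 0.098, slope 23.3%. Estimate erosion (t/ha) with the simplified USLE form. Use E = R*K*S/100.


Formula: E = R * K * S / 100  (simplified USLE)
R * K = 1915 * 0.098 = 187.67
E = 187.67 * 23.3 / 100 = 43.73 t/ha

43.73


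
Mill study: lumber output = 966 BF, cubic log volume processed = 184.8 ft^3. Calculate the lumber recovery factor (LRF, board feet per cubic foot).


Formula: LRF = Lumber Output (BF) / Log Input (ft^3)
LRF = 966 BF / 184.8 ft^3
LRF = 5.23 BF/ft^3

5.23


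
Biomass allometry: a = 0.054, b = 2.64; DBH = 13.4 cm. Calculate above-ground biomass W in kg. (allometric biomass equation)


Formula: W = a * DBH^b  (allometric power law)
DBH^b = 13.4^2.64 = 945.2717
W = 0.054 * 945.2717 = 51.0 kg

51.0


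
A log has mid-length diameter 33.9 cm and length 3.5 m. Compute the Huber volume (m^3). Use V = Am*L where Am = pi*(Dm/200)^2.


Huber: V = Am * L,  Am = pi*(Dm/200)^2
Am = pi*(33.9/200)^2 = 0.090259 m^2
V = 0.090259*3.5 = 0.3159 m^3

0.3159


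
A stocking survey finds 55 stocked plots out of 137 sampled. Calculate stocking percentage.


Formula: Stocking % = stocked plots / total plots * 100
Stocking = 55 / 137 * 100
Stocking = 0.4015 * 100 = 40.1%

40.1


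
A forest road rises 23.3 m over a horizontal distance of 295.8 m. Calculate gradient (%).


Formula: Gradient = rise / run * 100
Gradient = 23.3 / 295.8 * 100 = 7.9%

7.9


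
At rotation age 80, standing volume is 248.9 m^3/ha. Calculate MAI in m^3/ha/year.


Formula: MAI = Total Volume / Stand Age
MAI = 248.9 m^3/ha / 80 years
MAI = 3.11 m^3/ha/year

3.11


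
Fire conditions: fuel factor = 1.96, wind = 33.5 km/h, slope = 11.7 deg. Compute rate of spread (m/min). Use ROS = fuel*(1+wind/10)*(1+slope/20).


Formula: ROS = fuel * (1 + wind/10) * (1 + slope/20)
Wind factor = 1 + 33.5/10 = 4.35
Slope factor = 1 + 11.7/20 = 1.585
ROS = 1.96 * 4.35 * 1.585 = 13.51 m/min

13.51


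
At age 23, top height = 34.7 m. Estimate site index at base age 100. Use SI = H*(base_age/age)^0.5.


Formula: SI = H_dom * (base_age / age)^0.5
Age ratio = 100 / 23 = 4.34783
sqrt(age_ratio) = 2.08514
SI = 34.7 * 2.08514 = 72.4 m

72.4


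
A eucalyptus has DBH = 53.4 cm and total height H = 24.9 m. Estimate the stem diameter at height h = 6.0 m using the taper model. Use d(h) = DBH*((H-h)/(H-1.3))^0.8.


Taper: d(h) = DBH * ((H - h) / (H - 1.3))^0.8
Numerator = H - h = 24.9 - 6.0 = 18.9 m
Denominator = H - 1.3 = 24.9 - 1.3 = 23.6 m
Ratio = 18.9 / 23.6 = 0.80085
d = 53.4 * 0.80085^0.8 = 44.7 cm

44.7


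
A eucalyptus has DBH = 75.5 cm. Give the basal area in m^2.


Formula: BA = pi * (DBH/2)^2 / 10000  (cm^2 to m^2)
Radius = DBH/2 = 75.5/2 = 37.75 cm
BA = pi * 37.75^2 / 10000
   = 4476.9659 cm^2 / 10000
   = 0.4477 m^2

0.4477


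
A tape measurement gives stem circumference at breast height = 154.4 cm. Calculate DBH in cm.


Formula: DBH = C / pi
DBH = 154.4 / pi
pi = 3.14159...
DBH = 49.1 cm

49.1


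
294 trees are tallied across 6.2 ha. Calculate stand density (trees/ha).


Formula: Stand Density = N_trees / Area_ha
Density = 294 trees / 6.2 ha
Density = 47 trees/ha

47


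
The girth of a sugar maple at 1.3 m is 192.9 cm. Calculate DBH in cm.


Formula: DBH = C / pi
DBH = 192.9 / pi
pi = 3.14159...
DBH = 61.4 cm

61.4


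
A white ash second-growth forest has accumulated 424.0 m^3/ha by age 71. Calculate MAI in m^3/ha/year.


Formula: MAI = Total Volume / Stand Age
MAI = 424.0 m^3/ha / 71 years
MAI = 5.97 m^3/ha/year

5.97


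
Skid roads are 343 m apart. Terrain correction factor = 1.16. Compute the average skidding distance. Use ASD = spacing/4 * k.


Formula: ASD = (spacing / 4) * correction
Uncorrected distance = spacing / 4 = 343 / 4 = 85.75 m
ASD = 85.75 * 1.16 = 99 m

99


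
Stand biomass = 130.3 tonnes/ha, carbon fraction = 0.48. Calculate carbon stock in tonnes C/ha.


Formula: Carbon Stock = Biomass * Carbon Fraction
C = 130.3 t/ha * 0.48
C = 62.5 t C/ha

62.5


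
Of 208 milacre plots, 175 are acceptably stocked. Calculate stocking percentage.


Formula: Stocking % = stocked plots / total plots * 100
Stocking = 175 / 208 * 100
Stocking = 0.8413 * 100 = 84.1%

84.1


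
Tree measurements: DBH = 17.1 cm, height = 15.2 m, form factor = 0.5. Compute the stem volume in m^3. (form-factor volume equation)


Formula: V = pi * (DBH/200)^2 * H * ff
Radius = DBH/200 = 17.1/200 = 0.0855 m
Radius^2 = 0.0855^2 = 0.00731025 m^2
V = pi * 0.00731025 * 15.2 * 0.5
V = 0.175 m^3

0.175


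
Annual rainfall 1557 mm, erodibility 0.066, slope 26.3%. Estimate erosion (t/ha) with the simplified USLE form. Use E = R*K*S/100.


Formula: E = R * K * S / 100  (simplified USLE)
R * K = 1557 * 0.066 = 102.762
E = 102.762 * 26.3 / 100 = 27.03 t/ha

27.03


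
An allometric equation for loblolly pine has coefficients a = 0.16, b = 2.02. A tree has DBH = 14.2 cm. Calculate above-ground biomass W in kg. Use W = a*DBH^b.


Formula: W = a * DBH^b  (allometric power law)
DBH^b = 14.2^2.02 = 212.629
W = 0.16 * 212.629 = 34.0 kg

34.0


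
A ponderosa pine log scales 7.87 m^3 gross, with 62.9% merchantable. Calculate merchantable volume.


Formula: MV = V_total * (merchantable_pct / 100)
Merchantable fraction = 62.9% / 100 = 0.629
MV = 7.87 m^3 * 0.629 = 4.95 m^3

4.95


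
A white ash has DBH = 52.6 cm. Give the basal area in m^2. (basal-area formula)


Formula: BA = pi * (DBH/2)^2 / 10000  (cm^2 to m^2)
Radius = DBH/2 = 52.6/2 = 26.3 cm
BA = pi * 26.3^2 / 10000
   = 2173.0082 cm^2 / 10000
   = 0.2173 m^2

0.2173


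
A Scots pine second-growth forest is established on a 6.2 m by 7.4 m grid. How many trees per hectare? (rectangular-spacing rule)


Formula: TPH = 10000 m^2/ha / (spacing_x * spacing_y)
Area per tree = 6.2 m * 7.4 m = 45.88 m^2
TPH = 10000 / 45.88 = 218 trees/ha

218


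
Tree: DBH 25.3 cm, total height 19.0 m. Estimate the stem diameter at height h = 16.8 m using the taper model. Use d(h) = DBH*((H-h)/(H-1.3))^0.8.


Taper: d(h) = DBH * ((H - h) / (H - 1.3))^0.8
Numerator = H - h = 19.0 - 16.8 = 2.2 m
Denominator = H - 1.3 = 19.0 - 1.3 = 17.7 m
Ratio = 2.2 / 17.7 = 0.12429
d = 25.3 * 0.12429^0.8 = 4.8 cm

4.8


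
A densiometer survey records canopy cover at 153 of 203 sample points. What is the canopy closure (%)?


Formula: Canopy closure = covered points / total points * 100
Closure = 153 / 203 * 100
Closure = 0.7537 * 100 = 75.4%

75.4


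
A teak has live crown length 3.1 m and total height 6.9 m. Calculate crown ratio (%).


Formula: Crown Ratio = (Crown Length / Total Height) * 100
CR = (3.1 m / 6.9 m) * 100
CR = 0.4493 * 100 = 44.9%

44.9


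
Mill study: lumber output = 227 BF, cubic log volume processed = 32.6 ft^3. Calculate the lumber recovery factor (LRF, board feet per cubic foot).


Formula: LRF = Lumber Output (BF) / Log Input (ft^3)
LRF = 227 BF / 32.6 ft^3
LRF = 6.96 BF/ft^3

6.96


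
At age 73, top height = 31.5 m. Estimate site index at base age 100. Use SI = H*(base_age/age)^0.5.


Formula: SI = H_dom * (base_age / age)^0.5
Age ratio = 100 / 73 = 1.36986
sqrt(age_ratio) = 1.17041
SI = 31.5 * 1.17041 = 36.9 m

36.9


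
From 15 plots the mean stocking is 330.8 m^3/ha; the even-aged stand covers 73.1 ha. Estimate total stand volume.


Formula: Total Volume = Mean Volume per ha * Total Area
Total Volume = 330.8 m^3/ha * 73.1 ha
Total Volume = 24181 m^3

24181


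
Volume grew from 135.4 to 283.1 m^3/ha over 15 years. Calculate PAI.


Formula: PAI = (V_T2 - V_T1) / (T2 - T1)
Volume increment = 283.1 - 135.4 = 147.7 m^3/ha
PAI = 147.7 / 15 = 9.85 m^3/ha/year

9.85


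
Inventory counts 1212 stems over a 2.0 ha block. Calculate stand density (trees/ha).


Formula: Stand Density = N_trees / Area_ha
Density = 1212 trees / 2.0 ha
Density = 606 trees/ha

606


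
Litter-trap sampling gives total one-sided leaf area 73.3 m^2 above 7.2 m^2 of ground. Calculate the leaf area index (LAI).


Formula: LAI = total leaf area / ground area  (dimensionless)
LAI = 73.3 m^2 / 7.2 m^2
LAI = 10.18

10.18


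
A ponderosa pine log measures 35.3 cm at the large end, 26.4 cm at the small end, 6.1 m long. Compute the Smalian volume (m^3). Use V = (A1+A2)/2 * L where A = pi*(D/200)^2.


Smalian: V = (A1 + A2)/2 * L,  A = pi*(D/200)^2
A1 = pi*(35.3/200)^2 = 0.097868 m^2
A2 = pi*(26.4/200)^2 = 0.054739 m^2
V = (0.097868+0.054739)/2*6.1 = 0.4655 m^3

0.4655


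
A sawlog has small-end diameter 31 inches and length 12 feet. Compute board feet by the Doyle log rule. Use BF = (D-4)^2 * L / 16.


Doyle: BF = (D - 4)^2 * L / 16
Adjusted diameter = 31 - 4 = 27 in
(D-4)^2 = 27^2 = 729
BF = 729 * 12 / 16 = 547 BF

547


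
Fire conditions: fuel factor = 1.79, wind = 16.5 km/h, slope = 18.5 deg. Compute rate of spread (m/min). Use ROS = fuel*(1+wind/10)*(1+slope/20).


Formula: ROS = fuel * (1 + wind/10) * (1 + slope/20)
Wind factor = 1 + 16.5/10 = 2.65
Slope factor = 1 + 18.5/20 = 1.925
ROS = 1.79 * 2.65 * 1.925 = 9.13 m/min

9.13


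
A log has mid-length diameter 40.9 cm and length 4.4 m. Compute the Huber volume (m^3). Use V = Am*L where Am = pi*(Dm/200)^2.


Huber: V = Am * L,  Am = pi*(Dm/200)^2
Am = pi*(40.9/200)^2 = 0.131382 m^2
V = 0.131382*4.4 = 0.5781 m^3

0.5781


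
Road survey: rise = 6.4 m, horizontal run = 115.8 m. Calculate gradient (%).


Formula: Gradient = rise / run * 100
Gradient = 6.4 / 115.8 * 100 = 5.5%

5.5


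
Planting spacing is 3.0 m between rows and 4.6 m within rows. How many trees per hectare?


Formula: TPH = 10000 m^2/ha / (spacing_x * spacing_y)
Area per tree = 3.0 m * 4.6 m = 13.8 m^2
TPH = 10000 / 13.8 = 725 trees/ha

725


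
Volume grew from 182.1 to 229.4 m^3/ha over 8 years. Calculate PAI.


Formula: PAI = (V_T2 - V_T1) / (T2 - T1)
Volume increment = 229.4 - 182.1 = 47.3 m^3/ha
PAI = 47.3 / 8 = 5.91 m^3/ha/year

5.91


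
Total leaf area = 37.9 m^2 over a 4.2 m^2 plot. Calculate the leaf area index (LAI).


Formula: LAI = total leaf area / ground area  (dimensionless)
LAI = 37.9 m^2 / 4.2 m^2
LAI = 9.02

9.02


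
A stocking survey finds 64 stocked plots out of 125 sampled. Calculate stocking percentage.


Formula: Stocking % = stocked plots / total plots * 100
Stocking = 64 / 125 * 100
Stocking = 0.512 * 100 = 51.2%

51.2


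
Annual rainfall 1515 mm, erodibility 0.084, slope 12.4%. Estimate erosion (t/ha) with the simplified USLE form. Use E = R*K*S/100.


Formula: E = R * K * S / 100  (simplified USLE)
R * K = 1515 * 0.084 = 127.26
E = 127.26 * 12.4 / 100 = 15.78 t/ha

15.78


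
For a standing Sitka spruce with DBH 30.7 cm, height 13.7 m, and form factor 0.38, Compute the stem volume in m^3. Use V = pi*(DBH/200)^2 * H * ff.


Formula: V = pi * (DBH/200)^2 * H * ff
Radius = DBH/200 = 30.7/200 = 0.1535 m
Radius^2 = 0.1535^2 = 0.02356225 m^2
V = pi * 0.02356225 * 13.7 * 0.38
V = 0.385 m^3

0.385


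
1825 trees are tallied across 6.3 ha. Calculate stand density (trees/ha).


Formula: Stand Density = N_trees / Area_ha
Density = 1825 trees / 6.3 ha
Density = 290 trees/ha

290


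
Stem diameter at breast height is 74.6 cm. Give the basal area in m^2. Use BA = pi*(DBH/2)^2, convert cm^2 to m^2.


Formula: BA = pi * (DBH/2)^2 / 10000  (cm^2 to m^2)
Radius = DBH/2 = 74.6/2 = 37.3 cm
BA = pi * 37.3^2 / 10000
   = 4370.8664 cm^2 / 10000
   = 0.4371 m^2

0.4371


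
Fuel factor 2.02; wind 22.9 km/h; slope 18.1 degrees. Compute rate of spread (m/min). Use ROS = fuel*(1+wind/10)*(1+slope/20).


Formula: ROS = fuel * (1 + wind/10) * (1 + slope/20)
Wind factor = 1 + 22.9/10 = 3.29
Slope factor = 1 + 18.1/20 = 1.905
ROS = 2.02 * 3.29 * 1.905 = 12.66 m/min

12.66


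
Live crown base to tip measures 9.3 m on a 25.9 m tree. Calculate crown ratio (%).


Formula: Crown Ratio = (Crown Length / Total Height) * 100
CR = (9.3 m / 25.9 m) * 100
CR = 0.3591 * 100 = 35.9%

35.9


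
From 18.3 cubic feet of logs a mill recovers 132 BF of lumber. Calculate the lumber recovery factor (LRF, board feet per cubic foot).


Formula: LRF = Lumber Output (BF) / Log Input (ft^3)
LRF = 132 BF / 18.3 ft^3
LRF = 7.21 BF/ft^3

7.21


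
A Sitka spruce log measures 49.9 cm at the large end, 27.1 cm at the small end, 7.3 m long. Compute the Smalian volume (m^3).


Smalian: V = (A1 + A2)/2 * L,  A = pi*(D/200)^2
A1 = pi*(49.9/200)^2 = 0.195565 m^2
A2 = pi*(27.1/200)^2 = 0.05768 m^2
V = (0.195565+0.05768)/2*7.3 = 0.9243 m^3

0.9243


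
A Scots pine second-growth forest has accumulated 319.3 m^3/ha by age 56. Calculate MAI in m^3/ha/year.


Formula: MAI = Total Volume / Stand Age
MAI = 319.3 m^3/ha / 56 years
MAI = 5.7 m^3/ha/year

5.7


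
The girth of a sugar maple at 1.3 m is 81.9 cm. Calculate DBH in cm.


Formula: DBH = C / pi
DBH = 81.9 / pi
pi = 3.14159...
DBH = 26.1 cm

26.1


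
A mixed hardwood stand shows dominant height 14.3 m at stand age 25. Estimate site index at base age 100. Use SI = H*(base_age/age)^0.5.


Formula: SI = H_dom * (base_age / age)^0.5
Age ratio = 100 / 25 = 4.0
sqrt(age_ratio) = 2.0
SI = 14.3 * 2.0 = 28.6 m

28.6


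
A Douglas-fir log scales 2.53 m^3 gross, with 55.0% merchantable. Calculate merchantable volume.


Formula: MV = V_total * (merchantable_pct / 100)
Merchantable fraction = 55.0% / 100 = 0.55
MV = 2.53 m^3 * 0.55 = 1.392 m^3

1.392


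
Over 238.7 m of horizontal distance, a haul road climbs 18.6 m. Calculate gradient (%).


Formula: Gradient = rise / run * 100
Gradient = 18.6 / 238.7 * 100 = 7.8%

7.8


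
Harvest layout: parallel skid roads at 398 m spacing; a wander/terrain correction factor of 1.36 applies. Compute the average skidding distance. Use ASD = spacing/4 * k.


Formula: ASD = (spacing / 4) * correction
Uncorrected distance = spacing / 4 = 398 / 4 = 99.5 m
ASD = 99.5 * 1.36 = 135 m

135
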